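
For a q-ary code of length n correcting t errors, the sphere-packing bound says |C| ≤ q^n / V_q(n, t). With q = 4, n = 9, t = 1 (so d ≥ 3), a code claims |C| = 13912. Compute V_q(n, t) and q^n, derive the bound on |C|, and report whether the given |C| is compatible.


V_q(n, t) = 28, q^n = 262144, Hamming bound = 9362, |C| = 13912 > bound (violated).

Step 1: Compute V_q(n, t) = Σ_{j=0}^1 C(n, j) (q−1)^j.
  j = 0: C(9,0)·(3)^0 = 1·1 = 1.
  j = 1: C(9,1)·(3)^1 = 9·3 = 27.
  V_q(n, t) = 1 + 27 = 28.
Step 2: q^n = 4^9 = 262144.
Step 3: Hamming bound ⌊q^n / V_q(n,t)⌋ = ⌊262144/28⌋ = 9362.
Step 4: Compare |C| = 13912 to 9362: violated.
The claimed |C| lies above the Hamming bound, so no 4-ary code of length 9 with d ≥ 3 can have 13912 codewords.


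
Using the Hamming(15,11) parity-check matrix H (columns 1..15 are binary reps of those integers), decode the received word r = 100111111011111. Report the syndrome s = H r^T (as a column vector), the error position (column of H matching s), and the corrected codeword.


s = (1, 0, 1, 1)^T, error position = 11, corrected codeword c = 100111111001111

Compute s = H r^T mod 2 one row at a time:
  s_1 = 1 + 1 + 0 + 1 + 1 + 1 + 1 + 1 = 7 ≡ 1 (mod 2).
  s_2 = 1 + 1 + 1 + 1 + 1 + 1 + 1 + 1 = 8 ≡ 0 (mod 2).
  s_3 = 0 + 0 + 1 + 1 + 0 + 1 + 1 + 1 = 5 ≡ 1 (mod 2).
  s_4 = 1 + 0 + 1 + 1 + 1 + 1 + 1 + 1 = 7 ≡ 1 (mod 2).
s = (1, 0, 1, 1)^T — this equals column 11 of H (binary 1011), so error is at position 11.
Correct: flip bit 11 of r = 100111111011111 to get c = 100111111001111.


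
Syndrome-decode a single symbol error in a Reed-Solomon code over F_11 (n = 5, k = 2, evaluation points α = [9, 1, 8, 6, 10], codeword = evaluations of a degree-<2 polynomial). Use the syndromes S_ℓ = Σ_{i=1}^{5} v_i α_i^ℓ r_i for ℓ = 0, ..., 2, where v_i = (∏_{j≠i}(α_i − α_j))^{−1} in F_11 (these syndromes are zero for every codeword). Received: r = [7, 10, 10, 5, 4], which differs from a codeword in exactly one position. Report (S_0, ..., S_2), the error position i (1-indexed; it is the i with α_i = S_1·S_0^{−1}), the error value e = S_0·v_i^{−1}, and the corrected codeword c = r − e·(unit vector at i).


S = (1, 1, 1), error at position 2, error magnitude e = 1, c = [7, 9, 10, 5, 4].

Step 1: column multipliers v_i = (∏_{j≠i}(α_i − α_j))^{−1} mod 11.
  i = 1 (α = 9): (9−1)(9−8)(9−6)(9−10) = 8·1·3·(−1) = −24 ≡ 9, so v_1 = 9^{−1} = 5 (mod 11).
  i = 2 (α = 1): (1−9)(1−8)(1−6)(1−10) = (−8)·(−7)·(−5)·(−9) = 2520 ≡ 1, so v_2 = 1^{−1} = 1 (mod 11).
  i = 3 (α = 8): (8−9)(8−1)(8−6)(8−10) = (−1)·7·2·(−2) = 28 ≡ 6, so v_3 = 6^{−1} = 2 (mod 11).
  i = 4 (α = 6): (6−9)(6−1)(6−8)(6−10) = (−3)·5·(−2)·(−4) = −120 ≡ 1, so v_4 = 1^{−1} = 1 (mod 11).
  i = 5 (α = 10): (10−9)(10−1)(10−8)(10−6) = 1·9·2·4 = 72 ≡ 6, so v_5 = 6^{−1} = 2 (mod 11).
  v = [5, 1, 2, 1, 2].
Step 2: syndromes of r = [7, 10, 10, 5, 4] (all sums mod 11).
  S_0 = Σ v_i r_i = 5·7 + 1·10 + 2·10 + 1·5 + 2·4 = 78 ≡ 1.
  S_1 = Σ v_i α_i r_i = 5·9·7 + 1·1·10 + 2·8·10 + 1·6·5 + 2·10·4 = 595 ≡ 1.
  α_i^2 mod 11 = [4, 1, 9, 3, 1].
  S_2 = Σ v_i α_i^2 r_i = 5·4·7 + 1·1·10 + 2·9·10 + 1·3·5 + 2·1·4 = 353 ≡ 1.
  S = (1, 1, 1) ≠ 0, so r is not a codeword (an error is present).
Step 3: locate the error. For a single error e at position i, S_ℓ = v_i·e·α_i^ℓ, so α_err = S_1/S_0.
  S_0^{−1} = 1^{−1} = 1 (mod 11), so α_err = 1·1 = 1 ≡ 1 = α_2. Error position i = 2.
  Consistency check: S_2/S_1 = 1·1 = 1 ≡ 1 = α_err ✓ (single-error assumption holds).
Step 4: error magnitude e = S_0/v_2 = S_0·∏_{j≠2}(α_2 − α_j) = 1·1 = 1 ≡ 1 (mod 11).
Step 5: correct position 2: c_2 = r_2 − e = 10 − 1 ≡ 9 (mod 11). Hence c = [7, 9, 10, 5, 4].
  Check: interpolating c through the α_i gives m(x) = 1 + 8·x (degree < 2) with m(α_i) = c_i for every i, so c is indeed a codeword.


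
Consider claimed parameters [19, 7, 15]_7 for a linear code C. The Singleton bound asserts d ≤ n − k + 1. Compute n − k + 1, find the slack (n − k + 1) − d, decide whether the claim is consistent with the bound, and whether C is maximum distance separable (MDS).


Singleton RHS = n − k + 1 = 13, slack = -2, bound violated (no such code; not MDS).

Singleton bound: d ≤ n − k + 1.
Here n = 19, k = 7, so n − k + 1 = 13.
Given d = 15, check d ≤ 13: NO.
Slack = (n − k + 1) − d = -2.
The slack is negative: d = 15 exceeds n − k + 1 = 13 by 2, so the Singleton bound is violated and no linear [19, 7, 15]_7 code can exist. In particular it is not MDS (MDS requires d = n − k + 1 exactly).
Description: the claimed parameters are [19, 7, 15]_7; such a code would be impossible (violates the Singleton bound).


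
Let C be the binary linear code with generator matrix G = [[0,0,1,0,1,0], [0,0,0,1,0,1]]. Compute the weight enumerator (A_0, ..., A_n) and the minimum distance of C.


Weight distribution: A_0 = 1, A_2 = 2, A_4 = 1. Minimum distance d = 2.

Enumerate all 2^2 = 4 messages m ∈ F_2^2.
For each, compute codeword c = mG in F_2^6, then tally its weight.
  m = 00 → c = 000000, weight = 0.
  m = 10 → c = 001010, weight = 2.
  m = 01 → c = 000101, weight = 2.
  m = 11 → c = 001111, weight = 4.
Tally weights:
  weight 0: 1 codewords.
  weight 2: 2 codewords.
  weight 4: 1 codewords.
Minimum distance d = smallest w > 0 with A_w > 0 = 2.
Sanity: Σ A_w = 4 = 2^2 = 4 ✓.


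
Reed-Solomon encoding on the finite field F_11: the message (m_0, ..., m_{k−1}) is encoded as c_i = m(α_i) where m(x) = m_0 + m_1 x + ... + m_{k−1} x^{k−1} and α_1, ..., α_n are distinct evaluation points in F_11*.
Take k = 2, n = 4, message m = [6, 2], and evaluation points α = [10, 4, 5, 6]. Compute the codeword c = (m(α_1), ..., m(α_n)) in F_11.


c = [4, 3, 5, 7]

Message polynomial: m(x) = 6 + 2·x (mod 11).
For each evaluation point α_i, compute m(α_i) mod 11:
  α_1 = 10: Horner steps 2 → 4, so m(10) = 4.
  α_2 = 4: Horner steps 2 → 3, so m(4) = 3.
  α_3 = 5: Horner steps 2 → 5, so m(5) = 5.
  α_4 = 6: Horner steps 2 → 7, so m(6) = 7.
Codeword c = [4, 3, 5, 7] ∈ F_11^4.


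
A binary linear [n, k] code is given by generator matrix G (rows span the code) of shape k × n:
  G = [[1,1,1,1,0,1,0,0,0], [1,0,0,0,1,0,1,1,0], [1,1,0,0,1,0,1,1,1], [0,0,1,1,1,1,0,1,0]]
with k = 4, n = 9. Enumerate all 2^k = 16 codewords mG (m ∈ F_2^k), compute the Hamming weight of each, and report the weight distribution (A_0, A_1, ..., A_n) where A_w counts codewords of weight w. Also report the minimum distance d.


Weight distribution: A_0 = 1, A_2 = 3, A_4 = 3, A_5 = 4, A_6 = 1, A_7 = 4. Minimum distance d = 2.

Enumerate all 2^4 = 16 messages m ∈ F_2^4.
For each, compute codeword c = mG in F_2^9, then tally its weight.
  m = 0000 → c = 000000000, weight = 0.
  m = 1000 → c = 111101000, weight = 5.
  m = 0100 → c = 100010110, weight = 4.
  m = 1100 → c = 011111110, weight = 7.
  m = 0010 → c = 110010111, weight = 6.
  m = 1010 → c = 001111111, weight = 7.
  m = 0110 → c = 010000001, weight = 2.
  m = 1110 → c = 101101001, weight = 5.
  m = 0001 → c = 001111010, weight = 5.
  m = 1001 → c = 110010010, weight = 4.
  m = 0101 → c = 101101100, weight = 5.
  m = 1101 → c = 010000100, weight = 2.
  m = 0011 → c = 111101101, weight = 7.
  m = 1011 → c = 000000101, weight = 2.
  m = 0111 → c = 011111011, weight = 7.
  m = 1111 → c = 100010011, weight = 4.
Tally weights:
  weight 0: 1 codewords.
  weight 2: 3 codewords.
  weight 4: 3 codewords.
  weight 5: 4 codewords.
  weight 6: 1 codewords.
  weight 7: 4 codewords.
Minimum distance d = smallest w > 0 with A_w > 0 = 2.
Sanity: Σ A_w = 16 = 2^4 = 16 ✓.


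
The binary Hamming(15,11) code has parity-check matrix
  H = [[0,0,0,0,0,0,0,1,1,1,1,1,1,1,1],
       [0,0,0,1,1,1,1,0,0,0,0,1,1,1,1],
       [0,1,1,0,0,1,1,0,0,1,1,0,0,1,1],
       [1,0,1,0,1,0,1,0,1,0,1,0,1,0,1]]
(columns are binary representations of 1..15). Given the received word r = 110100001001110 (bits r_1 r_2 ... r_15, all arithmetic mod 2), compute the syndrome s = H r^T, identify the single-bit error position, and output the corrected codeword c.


s = (0, 0, 0, 1)^T, error position = 1, corrected codeword c = 010100001001110

Compute s = H r^T mod 2 one row at a time:
  s_1 = 0 + 1 + 0 + 0 + 1 + 1 + 1 + 0 = 4 ≡ 0 (mod 2).
  s_2 = 1 + 0 + 0 + 0 + 1 + 1 + 1 + 0 = 4 ≡ 0 (mod 2).
  s_3 = 1 + 0 + 0 + 0 + 0 + 0 + 1 + 0 = 2 ≡ 0 (mod 2).
  s_4 = 1 + 0 + 0 + 0 + 1 + 0 + 1 + 0 = 3 ≡ 1 (mod 2).
s = (0, 0, 0, 1)^T — this equals column 1 of H (binary 0001), so error is at position 1.
Correct: flip bit 1 of r = 110100001001110 to get c = 010100001001110.


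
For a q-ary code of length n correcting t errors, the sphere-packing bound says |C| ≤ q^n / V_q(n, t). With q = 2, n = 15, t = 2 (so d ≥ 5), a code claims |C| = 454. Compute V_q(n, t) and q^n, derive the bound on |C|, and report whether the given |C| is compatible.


V_q(n, t) = 121, q^n = 32768, Hamming bound = 270, |C| = 454 > bound (violated).

Step 1: Compute V_q(n, t) = Σ_{j=0}^2 C(n, j) (q−1)^j.
  j = 0: C(15,0)·(1)^0 = 1·1 = 1.
  j = 1: C(15,1)·(1)^1 = 15·1 = 15.
  j = 2: C(15,2)·(1)^2 = 105·1 = 105.
  V_q(n, t) = 1 + 15 + 105 = 121.
Step 2: q^n = 2^15 = 32768.
Step 3: Hamming bound ⌊q^n / V_q(n,t)⌋ = ⌊32768/121⌋ = 270.
Step 4: Compare |C| = 454 to 270: violated.
The claimed |C| lies above the Hamming bound, so no 2-ary code of length 15 with d ≥ 5 can have 454 codewords.


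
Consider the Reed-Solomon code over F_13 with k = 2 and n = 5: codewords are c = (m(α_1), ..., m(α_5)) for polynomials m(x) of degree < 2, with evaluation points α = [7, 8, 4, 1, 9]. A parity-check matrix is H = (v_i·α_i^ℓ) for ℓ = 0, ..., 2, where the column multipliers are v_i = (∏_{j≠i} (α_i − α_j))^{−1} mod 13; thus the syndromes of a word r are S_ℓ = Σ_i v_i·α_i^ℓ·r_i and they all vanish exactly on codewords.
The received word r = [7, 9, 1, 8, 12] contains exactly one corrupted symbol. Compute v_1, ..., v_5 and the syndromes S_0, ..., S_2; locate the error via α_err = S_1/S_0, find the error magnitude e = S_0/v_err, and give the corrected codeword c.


S = (7, 11, 8), error at position 5, error magnitude e = 1, c = [7, 9, 1, 8, 11].

Step 1: column multipliers v_i = (∏_{j≠i}(α_i − α_j))^{−1} mod 13.
  i = 1 (α = 7): (7−8)(7−4)(7−1)(7−9) = (−1)·3·6·(−2) = 36 ≡ 10, so v_1 = 10^{−1} = 4 (mod 13).
  i = 2 (α = 8): (8−7)(8−4)(8−1)(8−9) = 1·4·7·(−1) = −28 ≡ 11, so v_2 = 11^{−1} = 6 (mod 13).
  i = 3 (α = 4): (4−7)(4−8)(4−1)(4−9) = (−3)·(−4)·3·(−5) = −180 ≡ 2, so v_3 = 2^{−1} = 7 (mod 13).
  i = 4 (α = 1): (1−7)(1−8)(1−4)(1−9) = (−6)·(−7)·(−3)·(−8) = 1008 ≡ 7, so v_4 = 7^{−1} = 2 (mod 13).
  i = 5 (α = 9): (9−7)(9−8)(9−4)(9−1) = 2·1·5·8 = 80 ≡ 2, so v_5 = 2^{−1} = 7 (mod 13).
  v = [4, 6, 7, 2, 7].
Step 2: syndromes of r = [7, 9, 1, 8, 12] (all sums mod 13).
  S_0 = Σ v_i r_i = 4·7 + 6·9 + 7·1 + 2·8 + 7·12 = 189 ≡ 7.
  S_1 = Σ v_i α_i r_i = 4·7·7 + 6·8·9 + 7·4·1 + 2·1·8 + 7·9·12 = 1428 ≡ 11.
  α_i^2 mod 13 = [10, 12, 3, 1, 3].
  S_2 = Σ v_i α_i^2 r_i = 4·10·7 + 6·12·9 + 7·3·1 + 2·1·8 + 7·3·12 = 1217 ≡ 8.
  S = (7, 11, 8) ≠ 0, so r is not a codeword (an error is present).
Step 3: locate the error. For a single error e at position i, S_ℓ = v_i·e·α_i^ℓ, so α_err = S_1/S_0.
  S_0^{−1} = 7^{−1} = 2 (mod 13), so α_err = 11·2 = 22 ≡ 9 = α_5. Error position i = 5.
  Consistency check: S_2/S_1 = 8·6 = 48 ≡ 9 = α_err ✓ (single-error assumption holds).
Step 4: error magnitude e = S_0/v_5 = S_0·∏_{j≠5}(α_5 − α_j) = 7·2 = 14 ≡ 1 (mod 13).
Step 5: correct position 5: c_5 = r_5 − e = 12 − 1 ≡ 11 (mod 13). Hence c = [7, 9, 1, 8, 11].
  Check: interpolating c through the α_i gives m(x) = 6 + 2·x (degree < 2) with m(α_i) = c_i for every i, so c is indeed a codeword.


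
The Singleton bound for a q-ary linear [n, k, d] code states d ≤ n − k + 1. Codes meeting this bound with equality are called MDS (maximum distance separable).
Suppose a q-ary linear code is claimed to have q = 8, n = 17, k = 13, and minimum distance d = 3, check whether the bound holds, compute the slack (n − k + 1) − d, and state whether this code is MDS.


Singleton RHS = n − k + 1 = 5, slack = 2, bound satisfied, not MDS.

Singleton bound: d ≤ n − k + 1.
Here n = 17, k = 13, so n − k + 1 = 5.
Given d = 3, check d ≤ 5: YES.
Slack = (n − k + 1) − d = 2.
The code is NOT MDS (slack = 2 > 0).
Description: the claimed parameters are [17, 13, 3]_8; such a code would be non-MDS.


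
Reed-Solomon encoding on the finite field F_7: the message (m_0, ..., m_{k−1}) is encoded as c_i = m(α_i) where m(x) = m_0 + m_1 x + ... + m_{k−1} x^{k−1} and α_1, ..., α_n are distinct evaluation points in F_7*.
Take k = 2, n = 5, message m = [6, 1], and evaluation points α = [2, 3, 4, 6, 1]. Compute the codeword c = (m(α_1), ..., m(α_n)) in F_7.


c = [1, 2, 3, 5, 0]

Message polynomial: m(x) = 6 + 1·x (mod 7).
For each evaluation point α_i, compute m(α_i) mod 7:
  α_1 = 2: Horner steps 1 → 1, so m(2) = 1.
  α_2 = 3: Horner steps 1 → 2, so m(3) = 2.
  α_3 = 4: Horner steps 1 → 3, so m(4) = 3.
  α_4 = 6: Horner steps 1 → 5, so m(6) = 5.
  α_5 = 1: Horner steps 1 → 0, so m(1) = 0.
Codeword c = [1, 2, 3, 5, 0] ∈ F_7^5.


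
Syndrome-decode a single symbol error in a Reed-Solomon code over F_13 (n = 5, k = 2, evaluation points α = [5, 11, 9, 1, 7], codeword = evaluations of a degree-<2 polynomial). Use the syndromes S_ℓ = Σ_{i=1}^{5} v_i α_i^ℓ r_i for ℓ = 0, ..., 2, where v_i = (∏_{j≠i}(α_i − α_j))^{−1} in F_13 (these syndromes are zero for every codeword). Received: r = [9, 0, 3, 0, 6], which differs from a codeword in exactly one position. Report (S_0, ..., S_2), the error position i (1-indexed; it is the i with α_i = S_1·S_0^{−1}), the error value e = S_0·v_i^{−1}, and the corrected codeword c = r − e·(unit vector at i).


S = (7, 7, 7), error at position 4, error magnitude e = 11, c = [9, 0, 3, 2, 6].

Step 1: column multipliers v_i = (∏_{j≠i}(α_i − α_j))^{−1} mod 13.
  i = 1 (α = 5): (5−11)(5−9)(5−1)(5−7) = (−6)·(−4)·4·(−2) = −192 ≡ 3, so v_1 = 3^{−1} = 9 (mod 13).
  i = 2 (α = 11): (11−5)(11−9)(11−1)(11−7) = 6·2·10·4 = 480 ≡ 12, so v_2 = 12^{−1} = 12 (mod 13).
  i = 3 (α = 9): (9−5)(9−11)(9−1)(9−7) = 4·(−2)·8·2 = −128 ≡ 2, so v_3 = 2^{−1} = 7 (mod 13).
  i = 4 (α = 1): (1−5)(1−11)(1−9)(1−7) = (−4)·(−10)·(−8)·(−6) = 1920 ≡ 9, so v_4 = 9^{−1} = 3 (mod 13).
  i = 5 (α = 7): (7−5)(7−11)(7−9)(7−1) = 2·(−4)·(−2)·6 = 96 ≡ 5, so v_5 = 5^{−1} = 8 (mod 13).
  v = [9, 12, 7, 3, 8].
Step 2: syndromes of r = [9, 0, 3, 0, 6] (all sums mod 13).
  S_0 = Σ v_i r_i = 9·9 + 12·0 + 7·3 + 3·0 + 8·6 = 150 ≡ 7.
  S_1 = Σ v_i α_i r_i = 9·5·9 + 12·11·0 + 7·9·3 + 3·1·0 + 8·7·6 = 930 ≡ 7.
  α_i^2 mod 13 = [12, 4, 3, 1, 10].
  S_2 = Σ v_i α_i^2 r_i = 9·12·9 + 12·4·0 + 7·3·3 + 3·1·0 + 8·10·6 = 1515 ≡ 7.
  S = (7, 7, 7) ≠ 0, so r is not a codeword (an error is present).
Step 3: locate the error. For a single error e at position i, S_ℓ = v_i·e·α_i^ℓ, so α_err = S_1/S_0.
  S_0^{−1} = 7^{−1} = 2 (mod 13), so α_err = 7·2 = 14 ≡ 1 = α_4. Error position i = 4.
  Consistency check: S_2/S_1 = 7·2 = 14 ≡ 1 = α_err ✓ (single-error assumption holds).
Step 4: error magnitude e = S_0/v_4 = S_0·∏_{j≠4}(α_4 − α_j) = 7·9 = 63 ≡ 11 (mod 13).
Step 5: correct position 4: c_4 = r_4 − e = 0 − 11 ≡ 2 (mod 13). Hence c = [9, 0, 3, 2, 6].
  Check: interpolating c through the α_i gives m(x) = 10 + 5·x (degree < 2) with m(α_i) = c_i for every i, so c is indeed a codeword.


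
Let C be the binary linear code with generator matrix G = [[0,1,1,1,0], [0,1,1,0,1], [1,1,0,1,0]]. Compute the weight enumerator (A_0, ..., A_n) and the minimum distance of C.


Weight distribution: A_0 = 1, A_2 = 2, A_3 = 4, A_4 = 1. Minimum distance d = 2.

Enumerate all 2^3 = 8 messages m ∈ F_2^3.
For each, compute codeword c = mG in F_2^5, then tally its weight.
  m = 000 → c = 00000, weight = 0.
  m = 100 → c = 01110, weight = 3.
  m = 010 → c = 01101, weight = 3.
  m = 110 → c = 00011, weight = 2.
  m = 001 → c = 11010, weight = 3.
  m = 101 → c = 10100, weight = 2.
  m = 011 → c = 10111, weight = 4.
  m = 111 → c = 11001, weight = 3.
Tally weights:
  weight 0: 1 codewords.
  weight 2: 2 codewords.
  weight 3: 4 codewords.
  weight 4: 1 codewords.
Minimum distance d = smallest w > 0 with A_w > 0 = 2.
Sanity: Σ A_w = 8 = 2^3 = 8 ✓.


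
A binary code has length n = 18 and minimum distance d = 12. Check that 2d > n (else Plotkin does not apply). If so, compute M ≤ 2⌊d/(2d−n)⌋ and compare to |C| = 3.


Plotkin bound M ≤ 4; given |C| = 3 ≤ bound (satisfied).

Check applicability: 2d = 24, n = 18.
2d − n = 6 > 0, so Plotkin applies.
Compute d/(2d−n) = 12/6 ≈ 2.0000.
⌊d/(2d−n)⌋ = 2.
Plotkin bound: M ≤ 2·2 = 4.
Given |C| = 3, check: satisfied.
This |C| is below the Plotkin bound.


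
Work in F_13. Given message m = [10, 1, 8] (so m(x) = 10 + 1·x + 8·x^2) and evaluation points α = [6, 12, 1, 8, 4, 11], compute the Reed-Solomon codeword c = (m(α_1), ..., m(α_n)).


c = [5, 4, 6, 10, 12, 1]

Message polynomial: m(x) = 10 + 1·x + 8·x^2 (mod 13).
For each evaluation point α_i, compute m(α_i) mod 13:
  α_1 = 6: Horner steps 8 → 10 → 5, so m(6) = 5.
  α_2 = 12: Horner steps 8 → 6 → 4, so m(12) = 4.
  α_3 = 1: Horner steps 8 → 9 → 6, so m(1) = 6.
  α_4 = 8: Horner steps 8 → 0 → 10, so m(8) = 10.
  α_5 = 4: Horner steps 8 → 7 → 12, so m(4) = 12.
  α_6 = 11: Horner steps 8 → 11 → 1, so m(11) = 1.
Codeword c = [5, 4, 6, 10, 12, 1] ∈ F_13^6.


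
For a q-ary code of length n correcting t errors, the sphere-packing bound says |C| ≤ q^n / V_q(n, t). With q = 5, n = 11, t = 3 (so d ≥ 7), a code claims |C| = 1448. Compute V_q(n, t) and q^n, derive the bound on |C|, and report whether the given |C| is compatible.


V_q(n, t) = 11485, q^n = 48828125, Hamming bound = 4251, |C| = 1448 ≤ bound (satisfied).

Step 1: Compute V_q(n, t) = Σ_{j=0}^3 C(n, j) (q−1)^j.
  j = 0: C(11,0)·(4)^0 = 1·1 = 1.
  j = 1: C(11,1)·(4)^1 = 11·4 = 44.
  j = 2: C(11,2)·(4)^2 = 55·16 = 880.
  j = 3: C(11,3)·(4)^3 = 165·64 = 10560.
  V_q(n, t) = 1 + 44 + 880 + 10560 = 11485.
Step 2: q^n = 5^11 = 48828125.
Step 3: Hamming bound ⌊q^n / V_q(n,t)⌋ = ⌊48828125/11485⌋ = 4251.
Step 4: Compare |C| = 1448 to 4251: satisfied.
The claimed |C| lies below the Hamming bound.


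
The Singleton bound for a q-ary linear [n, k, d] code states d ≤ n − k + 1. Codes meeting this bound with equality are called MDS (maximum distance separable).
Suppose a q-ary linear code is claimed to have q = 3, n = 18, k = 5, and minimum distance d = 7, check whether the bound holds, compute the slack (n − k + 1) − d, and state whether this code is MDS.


Singleton RHS = n − k + 1 = 14, slack = 7, bound satisfied, not MDS.

Singleton bound: d ≤ n − k + 1.
Here n = 18, k = 5, so n − k + 1 = 14.
Given d = 7, check d ≤ 14: YES.
Slack = (n − k + 1) − d = 7.
The code is NOT MDS (slack = 7 > 0).
Description: the claimed parameters are [18, 5, 7]_3; such a code would be non-MDS.


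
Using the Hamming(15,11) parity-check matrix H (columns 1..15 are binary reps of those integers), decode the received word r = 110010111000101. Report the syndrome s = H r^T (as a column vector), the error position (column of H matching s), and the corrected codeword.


s = (0, 0, 1, 0)^T, error position = 2, corrected codeword c = 100010111000101

Compute s = H r^T mod 2 one row at a time:
  s_1 = 1 + 1 + 0 + 0 + 0 + 1 + 0 + 1 = 4 ≡ 0 (mod 2).
  s_2 = 0 + 1 + 0 + 1 + 0 + 1 + 0 + 1 = 4 ≡ 0 (mod 2).
  s_3 = 1 + 0 + 0 + 1 + 0 + 0 + 0 + 1 = 3 ≡ 1 (mod 2).
  s_4 = 1 + 0 + 1 + 1 + 1 + 0 + 1 + 1 = 6 ≡ 0 (mod 2).
s = (0, 0, 1, 0)^T — this equals column 2 of H (binary 0010), so error is at position 2.
Correct: flip bit 2 of r = 110010111000101 to get c = 100010111000101.


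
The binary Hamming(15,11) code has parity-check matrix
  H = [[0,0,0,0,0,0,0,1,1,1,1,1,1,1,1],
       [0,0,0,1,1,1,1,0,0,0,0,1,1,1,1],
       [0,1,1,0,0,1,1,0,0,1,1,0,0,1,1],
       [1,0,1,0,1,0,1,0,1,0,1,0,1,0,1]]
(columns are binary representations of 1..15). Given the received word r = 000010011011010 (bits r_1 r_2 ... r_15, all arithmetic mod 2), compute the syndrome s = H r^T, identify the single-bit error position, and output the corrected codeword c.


s = (1, 1, 0, 1)^T, error position = 13, corrected codeword c = 000010011011110

Compute s = H r^T mod 2 one row at a time:
  s_1 = 1 + 1 + 0 + 1 + 1 + 0 + 1 + 0 = 5 ≡ 1 (mod 2).
  s_2 = 0 + 1 + 0 + 0 + 1 + 0 + 1 + 0 = 3 ≡ 1 (mod 2).
  s_3 = 0 + 0 + 0 + 0 + 0 + 1 + 1 + 0 = 2 ≡ 0 (mod 2).
  s_4 = 0 + 0 + 1 + 0 + 1 + 1 + 0 + 0 = 3 ≡ 1 (mod 2).
s = (1, 1, 0, 1)^T — this equals column 13 of H (binary 1101), so error is at position 13.
Correct: flip bit 13 of r = 000010011011010 to get c = 000010011011110.


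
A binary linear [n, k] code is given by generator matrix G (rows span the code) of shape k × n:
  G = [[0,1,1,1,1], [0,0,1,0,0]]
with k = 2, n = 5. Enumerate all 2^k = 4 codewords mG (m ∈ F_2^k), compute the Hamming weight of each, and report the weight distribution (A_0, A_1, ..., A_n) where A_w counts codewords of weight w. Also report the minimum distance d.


Weight distribution: A_0 = 1, A_1 = 1, A_3 = 1, A_4 = 1. Minimum distance d = 1.

Enumerate all 2^2 = 4 messages m ∈ F_2^2.
For each, compute codeword c = mG in F_2^5, then tally its weight.
  m = 00 → c = 00000, weight = 0.
  m = 10 → c = 01111, weight = 4.
  m = 01 → c = 00100, weight = 1.
  m = 11 → c = 01011, weight = 3.
Tally weights:
  weight 0: 1 codewords.
  weight 1: 1 codewords.
  weight 3: 1 codewords.
  weight 4: 1 codewords.
Minimum distance d = smallest w > 0 with A_w > 0 = 1.
Sanity: Σ A_w = 4 = 2^2 = 4 ✓.


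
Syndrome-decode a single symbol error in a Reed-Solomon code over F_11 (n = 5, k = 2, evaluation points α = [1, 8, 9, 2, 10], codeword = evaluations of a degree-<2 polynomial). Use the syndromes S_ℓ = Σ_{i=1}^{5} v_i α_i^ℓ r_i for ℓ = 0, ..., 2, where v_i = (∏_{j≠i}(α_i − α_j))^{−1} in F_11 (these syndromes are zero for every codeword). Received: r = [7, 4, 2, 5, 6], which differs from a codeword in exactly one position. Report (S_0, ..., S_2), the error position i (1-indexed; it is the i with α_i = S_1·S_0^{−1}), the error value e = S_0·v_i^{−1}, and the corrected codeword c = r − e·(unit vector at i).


S = (6, 5, 6), error at position 5, error magnitude e = 6, c = [7, 4, 2, 5, 0].

Step 1: column multipliers v_i = (∏_{j≠i}(α_i − α_j))^{−1} mod 11.
  i = 1 (α = 1): (1−8)(1−9)(1−2)(1−10) = (−7)·(−8)·(−1)·(−9) = 504 ≡ 9, so v_1 = 9^{−1} = 5 (mod 11).
  i = 2 (α = 8): (8−1)(8−9)(8−2)(8−10) = 7·(−1)·6·(−2) = 84 ≡ 7, so v_2 = 7^{−1} = 8 (mod 11).
  i = 3 (α = 9): (9−1)(9−8)(9−2)(9−10) = 8·1·7·(−1) = −56 ≡ 10, so v_3 = 10^{−1} = 10 (mod 11).
  i = 4 (α = 2): (2−1)(2−8)(2−9)(2−10) = 1·(−6)·(−7)·(−8) = −336 ≡ 5, so v_4 = 5^{−1} = 9 (mod 11).
  i = 5 (α = 10): (10−1)(10−8)(10−9)(10−2) = 9·2·1·8 = 144 ≡ 1, so v_5 = 1^{−1} = 1 (mod 11).
  v = [5, 8, 10, 9, 1].
Step 2: syndromes of r = [7, 4, 2, 5, 6] (all sums mod 11).
  S_0 = Σ v_i r_i = 5·7 + 8·4 + 10·2 + 9·5 + 1·6 = 138 ≡ 6.
  S_1 = Σ v_i α_i r_i = 5·1·7 + 8·8·4 + 10·9·2 + 9·2·5 + 1·10·6 = 621 ≡ 5.
  α_i^2 mod 11 = [1, 9, 4, 4, 1].
  S_2 = Σ v_i α_i^2 r_i = 5·1·7 + 8·9·4 + 10·4·2 + 9·4·5 + 1·1·6 = 589 ≡ 6.
  S = (6, 5, 6) ≠ 0, so r is not a codeword (an error is present).
Step 3: locate the error. For a single error e at position i, S_ℓ = v_i·e·α_i^ℓ, so α_err = S_1/S_0.
  S_0^{−1} = 6^{−1} = 2 (mod 11), so α_err = 5·2 = 10 ≡ 10 = α_5. Error position i = 5.
  Consistency check: S_2/S_1 = 6·9 = 54 ≡ 10 = α_err ✓ (single-error assumption holds).
Step 4: error magnitude e = S_0/v_5 = S_0·∏_{j≠5}(α_5 − α_j) = 6·1 = 6 ≡ 6 (mod 11).
Step 5: correct position 5: c_5 = r_5 − e = 6 − 6 ≡ 0 (mod 11). Hence c = [7, 4, 2, 5, 0].
  Check: interpolating c through the α_i gives m(x) = 9 + 9·x (degree < 2) with m(α_i) = c_i for every i, so c is indeed a codeword.


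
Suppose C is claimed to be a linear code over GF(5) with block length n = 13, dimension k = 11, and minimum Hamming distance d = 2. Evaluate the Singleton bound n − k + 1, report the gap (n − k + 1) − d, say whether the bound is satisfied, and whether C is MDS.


Singleton RHS = n − k + 1 = 3, slack = 1, bound satisfied, not MDS.

Singleton bound: d ≤ n − k + 1.
Here n = 13, k = 11, so n − k + 1 = 3.
Given d = 2, check d ≤ 3: YES.
Slack = (n − k + 1) − d = 1.
The code is NOT MDS (slack = 1 > 0).
Description: the claimed parameters are [13, 11, 2]_5; such a code would be non-MDS.


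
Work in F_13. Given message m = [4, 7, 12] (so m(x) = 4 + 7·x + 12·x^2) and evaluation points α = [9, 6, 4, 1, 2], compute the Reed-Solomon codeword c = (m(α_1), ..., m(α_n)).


c = [12, 10, 3, 10, 1]

Message polynomial: m(x) = 4 + 7·x + 12·x^2 (mod 13).
For each evaluation point α_i, compute m(α_i) mod 13:
  α_1 = 9: Horner steps 12 → 11 → 12, so m(9) = 12.
  α_2 = 6: Horner steps 12 → 1 → 10, so m(6) = 10.
  α_3 = 4: Horner steps 12 → 3 → 3, so m(4) = 3.
  α_4 = 1: Horner steps 12 → 6 → 10, so m(1) = 10.
  α_5 = 2: Horner steps 12 → 5 → 1, so m(2) = 1.
Codeword c = [12, 10, 3, 10, 1] ∈ F_13^5.


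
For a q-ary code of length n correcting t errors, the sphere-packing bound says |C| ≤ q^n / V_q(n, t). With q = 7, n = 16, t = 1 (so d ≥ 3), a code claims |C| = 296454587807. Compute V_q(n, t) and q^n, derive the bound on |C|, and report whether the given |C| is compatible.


V_q(n, t) = 97, q^n = 33232930569601, Hamming bound = 342607531645, |C| = 296454587807 ≤ bound (satisfied).

Step 1: Compute V_q(n, t) = Σ_{j=0}^1 C(n, j) (q−1)^j.
  j = 0: C(16,0)·(6)^0 = 1·1 = 1.
  j = 1: C(16,1)·(6)^1 = 16·6 = 96.
  V_q(n, t) = 1 + 96 = 97.
Step 2: q^n = 7^16 = 33232930569601.
Step 3: Hamming bound ⌊q^n / V_q(n,t)⌋ = ⌊33232930569601/97⌋ = 342607531645.
Step 4: Compare |C| = 296454587807 to 342607531645: satisfied.
The claimed |C| lies below the Hamming bound.


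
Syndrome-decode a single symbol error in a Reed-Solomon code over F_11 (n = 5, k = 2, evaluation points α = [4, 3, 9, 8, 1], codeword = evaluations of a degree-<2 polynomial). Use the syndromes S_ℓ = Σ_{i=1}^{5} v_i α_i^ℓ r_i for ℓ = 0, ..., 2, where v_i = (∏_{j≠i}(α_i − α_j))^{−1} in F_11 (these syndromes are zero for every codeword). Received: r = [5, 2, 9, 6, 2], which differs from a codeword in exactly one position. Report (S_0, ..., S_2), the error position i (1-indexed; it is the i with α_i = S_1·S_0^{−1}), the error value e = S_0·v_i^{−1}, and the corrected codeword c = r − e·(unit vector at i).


S = (1, 1, 1), error at position 5, error magnitude e = 6, c = [5, 2, 9, 6, 7].

Step 1: column multipliers v_i = (∏_{j≠i}(α_i − α_j))^{−1} mod 11.
  i = 1 (α = 4): (4−3)(4−9)(4−8)(4−1) = 1·(−5)·(−4)·3 = 60 ≡ 5, so v_1 = 5^{−1} = 9 (mod 11).
  i = 2 (α = 3): (3−4)(3−9)(3−8)(3−1) = (−1)·(−6)·(−5)·2 = −60 ≡ 6, so v_2 = 6^{−1} = 2 (mod 11).
  i = 3 (α = 9): (9−4)(9−3)(9−8)(9−1) = 5·6·1·8 = 240 ≡ 9, so v_3 = 9^{−1} = 5 (mod 11).
  i = 4 (α = 8): (8−4)(8−3)(8−9)(8−1) = 4·5·(−1)·7 = −140 ≡ 3, so v_4 = 3^{−1} = 4 (mod 11).
  i = 5 (α = 1): (1−4)(1−3)(1−9)(1−8) = (−3)·(−2)·(−8)·(−7) = 336 ≡ 6, so v_5 = 6^{−1} = 2 (mod 11).
  v = [9, 2, 5, 4, 2].
Step 2: syndromes of r = [5, 2, 9, 6, 2] (all sums mod 11).
  S_0 = Σ v_i r_i = 9·5 + 2·2 + 5·9 + 4·6 + 2·2 = 122 ≡ 1.
  S_1 = Σ v_i α_i r_i = 9·4·5 + 2·3·2 + 5·9·9 + 4·8·6 + 2·1·2 = 793 ≡ 1.
  α_i^2 mod 11 = [5, 9, 4, 9, 1].
  S_2 = Σ v_i α_i^2 r_i = 9·5·5 + 2·9·2 + 5·4·9 + 4·9·6 + 2·1·2 = 661 ≡ 1.
  S = (1, 1, 1) ≠ 0, so r is not a codeword (an error is present).
Step 3: locate the error. For a single error e at position i, S_ℓ = v_i·e·α_i^ℓ, so α_err = S_1/S_0.
  S_0^{−1} = 1^{−1} = 1 (mod 11), so α_err = 1·1 = 1 ≡ 1 = α_5. Error position i = 5.
  Consistency check: S_2/S_1 = 1·1 = 1 ≡ 1 = α_err ✓ (single-error assumption holds).
Step 4: error magnitude e = S_0/v_5 = S_0·∏_{j≠5}(α_5 − α_j) = 1·6 = 6 ≡ 6 (mod 11).
Step 5: correct position 5: c_5 = r_5 − e = 2 − 6 ≡ 7 (mod 11). Hence c = [5, 2, 9, 6, 7].
  Check: interpolating c through the α_i gives m(x) = 4 + 3·x (degree < 2) with m(α_i) = c_i for every i, so c is indeed a codeword.


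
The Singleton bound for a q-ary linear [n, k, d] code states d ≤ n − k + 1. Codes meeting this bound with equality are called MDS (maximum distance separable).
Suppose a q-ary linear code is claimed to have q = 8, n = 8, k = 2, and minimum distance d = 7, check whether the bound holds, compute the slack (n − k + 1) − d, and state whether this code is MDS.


Singleton RHS = n − k + 1 = 7, slack = 0, bound satisfied, MDS.

Singleton bound: d ≤ n − k + 1.
Here n = 8, k = 2, so n − k + 1 = 7.
Given d = 7, check d ≤ 7: YES.
Slack = (n − k + 1) − d = 0.
The code is MDS (slack = 0).
Description: the claimed parameters are [8, 2, 7]_8; such a code would be MDS (meets Singleton bound).


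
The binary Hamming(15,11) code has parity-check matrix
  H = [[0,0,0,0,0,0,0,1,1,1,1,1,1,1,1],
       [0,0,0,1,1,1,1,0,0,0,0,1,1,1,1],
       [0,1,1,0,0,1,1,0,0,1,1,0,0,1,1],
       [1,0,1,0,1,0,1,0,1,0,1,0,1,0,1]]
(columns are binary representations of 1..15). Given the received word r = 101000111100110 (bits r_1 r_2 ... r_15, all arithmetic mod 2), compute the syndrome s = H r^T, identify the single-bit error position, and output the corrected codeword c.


s = (1, 1, 0, 1)^T, error position = 13, corrected codeword c = 101000111100010

Compute s = H r^T mod 2 one row at a time:
  s_1 = 1 + 1 + 1 + 0 + 0 + 1 + 1 + 0 = 5 ≡ 1 (mod 2).
  s_2 = 0 + 0 + 0 + 1 + 0 + 1 + 1 + 0 = 3 ≡ 1 (mod 2).
  s_3 = 0 + 1 + 0 + 1 + 1 + 0 + 1 + 0 = 4 ≡ 0 (mod 2).
  s_4 = 1 + 1 + 0 + 1 + 1 + 0 + 1 + 0 = 5 ≡ 1 (mod 2).
s = (1, 1, 0, 1)^T — this equals column 13 of H (binary 1101), so error is at position 13.
Correct: flip bit 13 of r = 101000111100110 to get c = 101000111100010.


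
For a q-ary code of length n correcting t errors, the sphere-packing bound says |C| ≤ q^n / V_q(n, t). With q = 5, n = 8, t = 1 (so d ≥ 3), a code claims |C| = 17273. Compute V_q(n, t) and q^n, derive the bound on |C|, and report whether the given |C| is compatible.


V_q(n, t) = 33, q^n = 390625, Hamming bound = 11837, |C| = 17273 > bound (violated).

Step 1: Compute V_q(n, t) = Σ_{j=0}^1 C(n, j) (q−1)^j.
  j = 0: C(8,0)·(4)^0 = 1·1 = 1.
  j = 1: C(8,1)·(4)^1 = 8·4 = 32.
  V_q(n, t) = 1 + 32 = 33.
Step 2: q^n = 5^8 = 390625.
Step 3: Hamming bound ⌊q^n / V_q(n,t)⌋ = ⌊390625/33⌋ = 11837.
Step 4: Compare |C| = 17273 to 11837: violated.
The claimed |C| lies above the Hamming bound, so no 5-ary code of length 8 with d ≥ 3 can have 17273 codewords.


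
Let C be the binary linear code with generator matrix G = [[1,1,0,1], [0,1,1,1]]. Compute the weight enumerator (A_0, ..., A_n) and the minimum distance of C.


Weight distribution: A_0 = 1, A_2 = 1, A_3 = 2. Minimum distance d = 2.

Enumerate all 2^2 = 4 messages m ∈ F_2^2.
For each, compute codeword c = mG in F_2^4, then tally its weight.
  m = 00 → c = 0000, weight = 0.
  m = 10 → c = 1101, weight = 3.
  m = 01 → c = 0111, weight = 3.
  m = 11 → c = 1010, weight = 2.
Tally weights:
  weight 0: 1 codewords.
  weight 2: 1 codewords.
  weight 3: 2 codewords.
Minimum distance d = smallest w > 0 with A_w > 0 = 2.
Sanity: Σ A_w = 4 = 2^2 = 4 ✓.


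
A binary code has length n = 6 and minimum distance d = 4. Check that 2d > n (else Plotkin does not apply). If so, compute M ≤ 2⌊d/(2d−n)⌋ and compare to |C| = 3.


Plotkin bound M ≤ 4; given |C| = 3 ≤ bound (satisfied).

Check applicability: 2d = 8, n = 6.
2d − n = 2 > 0, so Plotkin applies.
Compute d/(2d−n) = 4/2 ≈ 2.0000.
⌊d/(2d−n)⌋ = 2.
Plotkin bound: M ≤ 2·2 = 4.
Given |C| = 3, check: satisfied.
This |C| is below the Plotkin bound.


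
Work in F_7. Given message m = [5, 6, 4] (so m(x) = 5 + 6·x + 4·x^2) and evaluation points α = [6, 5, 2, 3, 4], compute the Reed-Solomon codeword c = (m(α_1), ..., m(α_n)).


c = [3, 2, 5, 3, 2]

Message polynomial: m(x) = 5 + 6·x + 4·x^2 (mod 7).
For each evaluation point α_i, compute m(α_i) mod 7:
  α_1 = 6: Horner steps 4 → 2 → 3, so m(6) = 3.
  α_2 = 5: Horner steps 4 → 5 → 2, so m(5) = 2.
  α_3 = 2: Horner steps 4 → 0 → 5, so m(2) = 5.
  α_4 = 3: Horner steps 4 → 4 → 3, so m(3) = 3.
  α_5 = 4: Horner steps 4 → 1 → 2, so m(4) = 2.
Codeword c = [3, 2, 5, 3, 2] ∈ F_7^5.


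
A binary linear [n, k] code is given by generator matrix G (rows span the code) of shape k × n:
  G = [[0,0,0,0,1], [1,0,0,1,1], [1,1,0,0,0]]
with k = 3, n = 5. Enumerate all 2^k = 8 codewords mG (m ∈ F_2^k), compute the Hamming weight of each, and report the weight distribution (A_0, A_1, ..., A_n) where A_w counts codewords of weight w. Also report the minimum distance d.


Weight distribution: A_0 = 1, A_1 = 1, A_2 = 3, A_3 = 3. Minimum distance d = 1.

Enumerate all 2^3 = 8 messages m ∈ F_2^3.
For each, compute codeword c = mG in F_2^5, then tally its weight.
  m = 000 → c = 00000, weight = 0.
  m = 100 → c = 00001, weight = 1.
  m = 010 → c = 10011, weight = 3.
  m = 110 → c = 10010, weight = 2.
  m = 001 → c = 11000, weight = 2.
  m = 101 → c = 11001, weight = 3.
  m = 011 → c = 01011, weight = 3.
  m = 111 → c = 01010, weight = 2.
Tally weights:
  weight 0: 1 codewords.
  weight 1: 1 codewords.
  weight 2: 3 codewords.
  weight 3: 3 codewords.
Minimum distance d = smallest w > 0 with A_w > 0 = 1.
Sanity: Σ A_w = 8 = 2^3 = 8 ✓.


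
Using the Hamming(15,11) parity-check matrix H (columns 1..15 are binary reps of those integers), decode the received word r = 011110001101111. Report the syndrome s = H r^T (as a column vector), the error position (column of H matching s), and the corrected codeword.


s = (0, 0, 1, 1)^T, error position = 3, corrected codeword c = 010110001101111

Compute s = H r^T mod 2 one row at a time:
  s_1 = 0 + 1 + 1 + 0 + 1 + 1 + 1 + 1 = 6 ≡ 0 (mod 2).
  s_2 = 1 + 1 + 0 + 0 + 1 + 1 + 1 + 1 = 6 ≡ 0 (mod 2).
  s_3 = 1 + 1 + 0 + 0 + 1 + 0 + 1 + 1 = 5 ≡ 1 (mod 2).
  s_4 = 0 + 1 + 1 + 0 + 1 + 0 + 1 + 1 = 5 ≡ 1 (mod 2).
s = (0, 0, 1, 1)^T — this equals column 3 of H (binary 0011), so error is at position 3.
Correct: flip bit 3 of r = 011110001101111 to get c = 010110001101111.


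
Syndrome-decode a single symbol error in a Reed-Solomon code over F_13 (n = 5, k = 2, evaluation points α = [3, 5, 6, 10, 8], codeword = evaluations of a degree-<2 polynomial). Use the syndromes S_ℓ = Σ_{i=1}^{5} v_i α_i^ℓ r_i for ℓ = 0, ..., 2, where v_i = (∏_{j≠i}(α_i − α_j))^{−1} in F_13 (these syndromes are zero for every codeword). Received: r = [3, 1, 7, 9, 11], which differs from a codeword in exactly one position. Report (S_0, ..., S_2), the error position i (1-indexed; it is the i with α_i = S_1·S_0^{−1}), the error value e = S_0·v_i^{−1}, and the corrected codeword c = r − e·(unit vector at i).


S = (3, 5, 4), error at position 3, error magnitude e = 7, c = [3, 1, 0, 9, 11].

Step 1: column multipliers v_i = (∏_{j≠i}(α_i − α_j))^{−1} mod 13.
  i = 1 (α = 3): (3−5)(3−6)(3−10)(3−8) = (−2)·(−3)·(−7)·(−5) = 210 ≡ 2, so v_1 = 2^{−1} = 7 (mod 13).
  i = 2 (α = 5): (5−3)(5−6)(5−10)(5−8) = 2·(−1)·(−5)·(−3) = −30 ≡ 9, so v_2 = 9^{−1} = 3 (mod 13).
  i = 3 (α = 6): (6−3)(6−5)(6−10)(6−8) = 3·1·(−4)·(−2) = 24 ≡ 11, so v_3 = 11^{−1} = 6 (mod 13).
  i = 4 (α = 10): (10−3)(10−5)(10−6)(10−8) = 7·5·4·2 = 280 ≡ 7, so v_4 = 7^{−1} = 2 (mod 13).
  i = 5 (α = 8): (8−3)(8−5)(8−6)(8−10) = 5·3·2·(−2) = −60 ≡ 5, so v_5 = 5^{−1} = 8 (mod 13).
  v = [7, 3, 6, 2, 8].
Step 2: syndromes of r = [3, 1, 7, 9, 11] (all sums mod 13).
  S_0 = Σ v_i r_i = 7·3 + 3·1 + 6·7 + 2·9 + 8·11 = 172 ≡ 3.
  S_1 = Σ v_i α_i r_i = 7·3·3 + 3·5·1 + 6·6·7 + 2·10·9 + 8·8·11 = 1214 ≡ 5.
  α_i^2 mod 13 = [9, 12, 10, 9, 12].
  S_2 = Σ v_i α_i^2 r_i = 7·9·3 + 3·12·1 + 6·10·7 + 2·9·9 + 8·12·11 = 1863 ≡ 4.
  S = (3, 5, 4) ≠ 0, so r is not a codeword (an error is present).
Step 3: locate the error. For a single error e at position i, S_ℓ = v_i·e·α_i^ℓ, so α_err = S_1/S_0.
  S_0^{−1} = 3^{−1} = 9 (mod 13), so α_err = 5·9 = 45 ≡ 6 = α_3. Error position i = 3.
  Consistency check: S_2/S_1 = 4·8 = 32 ≡ 6 = α_err ✓ (single-error assumption holds).
Step 4: error magnitude e = S_0/v_3 = S_0·∏_{j≠3}(α_3 − α_j) = 3·11 = 33 ≡ 7 (mod 13).
Step 5: correct position 3: c_3 = r_3 − e = 7 − 7 ≡ 0 (mod 13). Hence c = [3, 1, 0, 9, 11].
  Check: interpolating c through the α_i gives m(x) = 6 + 12·x (degree < 2) with m(α_i) = c_i for every i, so c is indeed a codeword.


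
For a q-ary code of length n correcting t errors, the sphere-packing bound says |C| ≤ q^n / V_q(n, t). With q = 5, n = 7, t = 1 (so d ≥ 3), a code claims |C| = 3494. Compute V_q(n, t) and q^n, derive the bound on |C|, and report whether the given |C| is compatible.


V_q(n, t) = 29, q^n = 78125, Hamming bound = 2693, |C| = 3494 > bound (violated).

Step 1: Compute V_q(n, t) = Σ_{j=0}^1 C(n, j) (q−1)^j.
  j = 0: C(7,0)·(4)^0 = 1·1 = 1.
  j = 1: C(7,1)·(4)^1 = 7·4 = 28.
  V_q(n, t) = 1 + 28 = 29.
Step 2: q^n = 5^7 = 78125.
Step 3: Hamming bound ⌊q^n / V_q(n,t)⌋ = ⌊78125/29⌋ = 2693.
Step 4: Compare |C| = 3494 to 2693: violated.
The claimed |C| lies above the Hamming bound, so no 5-ary code of length 7 with d ≥ 3 can have 3494 codewords.


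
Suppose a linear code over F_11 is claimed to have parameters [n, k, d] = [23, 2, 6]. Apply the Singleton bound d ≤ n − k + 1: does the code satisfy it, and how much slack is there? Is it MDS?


Singleton RHS = n − k + 1 = 22, slack = 16, bound satisfied, not MDS.

Singleton bound: d ≤ n − k + 1.
Here n = 23, k = 2, so n − k + 1 = 22.
Given d = 6, check d ≤ 22: YES.
Slack = (n − k + 1) − d = 16.
The code is NOT MDS (slack = 16 > 0).
Description: the claimed parameters are [23, 2, 6]_11; such a code would be non-MDS.


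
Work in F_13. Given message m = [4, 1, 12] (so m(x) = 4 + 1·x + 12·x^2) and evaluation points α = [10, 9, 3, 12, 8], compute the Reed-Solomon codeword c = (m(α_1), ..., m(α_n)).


c = [5, 10, 11, 2, 0]

Message polynomial: m(x) = 4 + 1·x + 12·x^2 (mod 13).
For each evaluation point α_i, compute m(α_i) mod 13:
  α_1 = 10: Horner steps 12 → 4 → 5, so m(10) = 5.
  α_2 = 9: Horner steps 12 → 5 → 10, so m(9) = 10.
  α_3 = 3: Horner steps 12 → 11 → 11, so m(3) = 11.
  α_4 = 12: Horner steps 12 → 2 → 2, so m(12) = 2.
  α_5 = 8: Horner steps 12 → 6 → 0, so m(8) = 0.
Codeword c = [5, 10, 11, 2, 0] ∈ F_13^5.


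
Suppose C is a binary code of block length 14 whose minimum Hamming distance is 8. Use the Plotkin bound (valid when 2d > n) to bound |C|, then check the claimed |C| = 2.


Plotkin bound M ≤ 8; given |C| = 2 ≤ bound (satisfied).

Check applicability: 2d = 16, n = 14.
2d − n = 2 > 0, so Plotkin applies.
Compute d/(2d−n) = 8/2 ≈ 4.0000.
⌊d/(2d−n)⌋ = 4.
Plotkin bound: M ≤ 2·4 = 8.
Given |C| = 2, check: satisfied.
This |C| is below the Plotkin bound.


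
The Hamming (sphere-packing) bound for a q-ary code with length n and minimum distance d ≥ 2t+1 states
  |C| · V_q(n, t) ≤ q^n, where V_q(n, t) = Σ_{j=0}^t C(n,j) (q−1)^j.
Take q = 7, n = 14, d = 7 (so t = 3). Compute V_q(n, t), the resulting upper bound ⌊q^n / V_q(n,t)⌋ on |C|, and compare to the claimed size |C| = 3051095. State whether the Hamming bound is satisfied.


V_q(n, t) = 81985, q^n = 678223072849, Hamming bound = 8272526, |C| = 3051095 ≤ bound (satisfied).

Step 1: Compute V_q(n, t) = Σ_{j=0}^3 C(n, j) (q−1)^j.
  j = 0: C(14,0)·(6)^0 = 1·1 = 1.
  j = 1: C(14,1)·(6)^1 = 14·6 = 84.
  j = 2: C(14,2)·(6)^2 = 91·36 = 3276.
  j = 3: C(14,3)·(6)^3 = 364·216 = 78624.
  V_q(n, t) = 1 + 84 + 3276 + 78624 = 81985.
Step 2: q^n = 7^14 = 678223072849.
Step 3: Hamming bound ⌊q^n / V_q(n,t)⌋ = ⌊678223072849/81985⌋ = 8272526.
Step 4: Compare |C| = 3051095 to 8272526: satisfied.
The claimed |C| lies below the Hamming bound.
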